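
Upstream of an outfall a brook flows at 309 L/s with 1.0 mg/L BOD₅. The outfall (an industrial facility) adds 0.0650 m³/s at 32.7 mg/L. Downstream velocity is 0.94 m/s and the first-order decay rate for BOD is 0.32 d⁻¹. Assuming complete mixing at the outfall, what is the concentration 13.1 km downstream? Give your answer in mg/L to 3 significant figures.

309 L/s = 0.309 m³/s.
After complete mixing, C₀ = (0.065·32.7 + 0.309·1) / 0.374 = 6.509 mg/L.
Travel time t = 1.31e+04 m / 0.94 m/s = 1.394e+04 s = 0.1613 d.
C = 6.509·exp(−0.32·0.1613) = 6.509·0.9497 = 6.182 mg/L.

6.18 mg/L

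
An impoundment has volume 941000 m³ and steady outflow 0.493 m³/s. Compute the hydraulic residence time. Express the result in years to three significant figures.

Q = 0.493 m³/s × 3.156e+07 s/yr = 1.556e+07 m³/yr.
Hydraulic residence time τ = V/Q = 941000/1.556e+07 = 0.06048 yr.

0.0605 yr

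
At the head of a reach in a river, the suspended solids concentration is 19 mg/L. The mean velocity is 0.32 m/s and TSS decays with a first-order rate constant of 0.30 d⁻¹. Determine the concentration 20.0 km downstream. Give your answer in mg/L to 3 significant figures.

Travel time t = 20.0 km / 0.32 m/s = 2e+04/0.32 = 6.25e+04 s = 0.7234 d.
First-order decay: C = 19·exp(−0.30·0.7234) = 19·0.8049 = 15.29 mg/L.

15.3 mg/L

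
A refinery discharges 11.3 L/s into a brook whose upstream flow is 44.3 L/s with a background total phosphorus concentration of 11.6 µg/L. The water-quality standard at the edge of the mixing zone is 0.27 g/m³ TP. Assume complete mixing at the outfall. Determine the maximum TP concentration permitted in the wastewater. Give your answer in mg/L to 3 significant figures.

11.3 L/s = 0.0113 m³/s.
44.3 L/s = 0.0443 m³/s.
11.6 µg/L = 0.0116 mg/L.
Mass balance: 0.27·0.0556 = 0.0113·Cₑ + 0.0443·0.0116.
Cₑ = (0.01501 − 0.0005139) / 0.0113 = 1.283 mg/L.

1.28 mg/L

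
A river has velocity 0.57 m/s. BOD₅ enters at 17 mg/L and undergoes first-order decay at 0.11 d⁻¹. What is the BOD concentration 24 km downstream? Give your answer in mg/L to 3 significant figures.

Travel time t = 24 km / 0.57 m/s = 2.4e+04/0.57 = 4.211e+04 s = 0.4873 d.
First-order decay: C = 17·exp(−0.11·0.4873) = 17·0.9478 = 16.11 mg/L.

16.1 mg/L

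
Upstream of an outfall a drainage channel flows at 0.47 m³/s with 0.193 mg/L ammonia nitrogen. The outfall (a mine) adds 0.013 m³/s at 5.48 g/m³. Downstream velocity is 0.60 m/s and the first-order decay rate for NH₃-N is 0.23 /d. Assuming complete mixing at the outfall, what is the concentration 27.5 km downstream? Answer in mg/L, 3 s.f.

After complete mixing, C₀ = (0.013·5.48 + 0.47·0.193) / 0.483 = 0.3353 mg/L.
Travel time t = 2.75e+04 m / 0.60 m/s = 4.583e+04 s = 0.5305 d.
C = 0.3353·exp(−0.23·0.5305) = 0.3353·0.8851 = 0.2968 mg/L.

0.297 mg/L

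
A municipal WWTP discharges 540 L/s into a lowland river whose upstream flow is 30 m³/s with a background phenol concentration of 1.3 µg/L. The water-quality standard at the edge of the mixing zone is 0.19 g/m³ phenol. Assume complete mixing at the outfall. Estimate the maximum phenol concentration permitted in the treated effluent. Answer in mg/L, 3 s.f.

540 L/s = 0.54 m³/s.
1.3 µg/L = 0.0013 mg/L.
Mass balance: 0.19·30.54 = 0.54·Cₑ + 30·0.0013.
Cₑ = (5.803 − 0.039) / 0.54 = 10.67 mg/L.

10.7 mg/L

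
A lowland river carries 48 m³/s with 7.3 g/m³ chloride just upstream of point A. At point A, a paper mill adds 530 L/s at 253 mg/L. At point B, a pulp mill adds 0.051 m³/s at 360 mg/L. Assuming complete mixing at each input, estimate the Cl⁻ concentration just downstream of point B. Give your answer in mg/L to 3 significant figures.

530 L/s = 0.53 m³/s.
After input A: C = (48·7.3 + 0.53·253) / 48.53 = 9.983 mg/L.
After input B: C = (48.53·9.983 + 0.051·360) / 48.58 = 10.35 mg/L.

10.4 mg/L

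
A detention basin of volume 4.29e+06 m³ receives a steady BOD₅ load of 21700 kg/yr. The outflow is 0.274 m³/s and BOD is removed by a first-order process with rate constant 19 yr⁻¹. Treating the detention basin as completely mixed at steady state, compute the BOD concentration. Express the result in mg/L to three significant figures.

0.241 mg/L

Outflow Q = 0.274 m³/s × 3.156e+07 s/yr = 8.647e+06 m³/yr.
Steady-state CSTR mass balance: W = Q·C + k·V·C, so C = W/(Q + kV).
Q + kV = 8.647e+06 + 19·4.29e+06 = 9.016e+07 m³/yr.
C = 21700/9.016e+07 = 0.0002407 kg/m³ = 0.2407 mg/L.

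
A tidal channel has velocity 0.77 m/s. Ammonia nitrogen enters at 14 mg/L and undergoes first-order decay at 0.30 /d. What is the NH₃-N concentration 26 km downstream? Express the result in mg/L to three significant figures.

Travel time t = 26 km / 0.77 m/s = 2.6e+04/0.77 = 3.377e+04 s = 0.3908 d.
First-order decay: C = 14·exp(−0.30·0.3908) = 14·0.8894 = 12.45 mg/L.

12.5 mg/L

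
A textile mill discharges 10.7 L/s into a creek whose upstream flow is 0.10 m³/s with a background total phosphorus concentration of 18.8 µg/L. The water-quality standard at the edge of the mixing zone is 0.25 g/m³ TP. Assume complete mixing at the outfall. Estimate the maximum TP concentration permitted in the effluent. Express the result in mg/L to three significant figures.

2.41 mg/L

10.7 L/s = 0.0107 m³/s.
18.8 µg/L = 0.0188 mg/L.
Mass balance: 0.25·0.1107 = 0.0107·Cₑ + 0.1·0.0188.
Cₑ = (0.02768 − 0.00188) / 0.0107 = 2.411 mg/L.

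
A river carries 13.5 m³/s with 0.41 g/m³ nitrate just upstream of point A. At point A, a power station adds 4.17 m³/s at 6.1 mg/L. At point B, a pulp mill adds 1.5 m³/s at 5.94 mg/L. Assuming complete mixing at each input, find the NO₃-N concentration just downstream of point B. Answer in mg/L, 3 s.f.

After input A: C = (13.5·0.41 + 4.17·6.1) / 17.67 = 1.753 mg/L.
After input B: C = (17.67·1.753 + 1.5·5.94) / 19.17 = 2.08 mg/L.

2.08 mg/L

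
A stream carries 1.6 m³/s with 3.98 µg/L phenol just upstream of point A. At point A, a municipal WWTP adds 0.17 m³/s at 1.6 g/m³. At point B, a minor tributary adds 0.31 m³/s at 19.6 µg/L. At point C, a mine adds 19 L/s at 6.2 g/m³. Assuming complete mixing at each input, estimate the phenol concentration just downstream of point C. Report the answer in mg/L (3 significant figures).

3.98 µg/L = 0.00398 mg/L.
After input A: C = (1.6·0.00398 + 0.17·1.6) / 1.77 = 0.1573 mg/L.
19.6 µg/L = 0.0196 mg/L.
After input B: C = (1.77·0.1573 + 0.31·0.0196) / 2.08 = 0.1368 mg/L.
19 L/s = 0.019 m³/s.
After input C: C = (2.08·0.1368 + 0.019·6.2) / 2.099 = 0.1916 mg/L.

0.192 mg/L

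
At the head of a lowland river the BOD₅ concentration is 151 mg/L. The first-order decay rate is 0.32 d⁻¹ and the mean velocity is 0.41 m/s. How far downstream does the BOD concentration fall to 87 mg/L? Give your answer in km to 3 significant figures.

From C = C₀·e^(−kt), t = ln(C₀/C)/k = ln(151/87)/0.32 = 0.5514/0.32 = 1.723 d.
Distance = v·t = 0.41 m/s × 1.489e+05 s = 6.104e+04 m = 61.04 km.

61.0 km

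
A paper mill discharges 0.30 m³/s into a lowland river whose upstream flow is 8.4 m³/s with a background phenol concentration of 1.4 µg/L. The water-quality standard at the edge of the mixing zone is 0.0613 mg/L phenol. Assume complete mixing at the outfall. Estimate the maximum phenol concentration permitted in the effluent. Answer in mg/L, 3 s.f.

1.4 µg/L = 0.0014 mg/L.
Mass balance: 0.0613·8.7 = 0.3·Cₑ + 8.4·0.0014.
Cₑ = (0.5333 − 0.01176) / 0.3 = 1.739 mg/L.

1.74 mg/L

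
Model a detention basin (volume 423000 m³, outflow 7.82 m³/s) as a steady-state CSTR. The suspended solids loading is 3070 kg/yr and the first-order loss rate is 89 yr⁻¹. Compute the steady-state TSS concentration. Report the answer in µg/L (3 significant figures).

Outflow Q = 7.82 m³/s × 3.156e+07 s/yr = 2.468e+08 m³/yr.
Steady-state CSTR mass balance: W = Q·C + k·V·C, so C = W/(Q + kV).
Q + kV = 2.468e+08 + 89·423000 = 2.844e+08 m³/yr.
C = 3070/2.844e+08 = 1.079e-05 kg/m³ = 0.01079 mg/L = 10.79 µg/L.

10.8 µg/L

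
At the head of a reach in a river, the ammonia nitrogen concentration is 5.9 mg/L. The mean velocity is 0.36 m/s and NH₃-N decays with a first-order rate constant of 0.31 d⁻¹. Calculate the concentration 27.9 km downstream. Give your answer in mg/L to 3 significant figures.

4.47 mg/L

Travel time t = 27.9 km / 0.36 m/s = 2.79e+04/0.36 = 7.75e+04 s = 0.897 d.
First-order decay: C = 5.9·exp(−0.31·0.897) = 5.9·0.7572 = 4.468 mg/L.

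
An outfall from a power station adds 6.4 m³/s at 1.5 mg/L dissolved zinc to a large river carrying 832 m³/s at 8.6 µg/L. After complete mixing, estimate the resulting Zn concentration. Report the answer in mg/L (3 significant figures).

8.6 µg/L = 0.0086 mg/L.
Conservation of mass across the mixing zone: C = (6.4·1.5 + 832·0.0086) / (6.4 + 832) = 16.76/838.4 = 0.01998 mg/L.

0.0200 mg/L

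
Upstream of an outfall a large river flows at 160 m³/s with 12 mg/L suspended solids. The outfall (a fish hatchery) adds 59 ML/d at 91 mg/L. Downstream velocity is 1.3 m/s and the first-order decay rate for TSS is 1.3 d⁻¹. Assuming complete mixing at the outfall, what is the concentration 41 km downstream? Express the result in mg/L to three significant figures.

7.67 mg/L

59 ML/d = 0.6829 m³/s.
After complete mixing, C₀ = (0.6829·91 + 160·12) / 160.7 = 12.34 mg/L.
Travel time t = 4.1e+04 m / 1.3 m/s = 3.154e+04 s = 0.365 d.
C = 12.34·exp(−1.3·0.365) = 12.34·0.6222 = 7.675 mg/L.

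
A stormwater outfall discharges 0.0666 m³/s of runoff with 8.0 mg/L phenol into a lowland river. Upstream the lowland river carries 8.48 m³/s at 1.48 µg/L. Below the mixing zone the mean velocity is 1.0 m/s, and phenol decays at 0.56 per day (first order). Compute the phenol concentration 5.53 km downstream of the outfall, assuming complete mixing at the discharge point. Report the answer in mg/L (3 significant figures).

0.0616 mg/L

1.48 µg/L = 0.00148 mg/L.
After complete mixing, C₀ = (0.0666·8 + 8.48·0.00148) / 8.547 = 0.06381 mg/L.
Travel time t = 5530 m / 1.0 m/s = 5530 s = 0.064 d.
C = 0.06381·exp(−0.56·0.064) = 0.06381·0.9648 = 0.06156 mg/L.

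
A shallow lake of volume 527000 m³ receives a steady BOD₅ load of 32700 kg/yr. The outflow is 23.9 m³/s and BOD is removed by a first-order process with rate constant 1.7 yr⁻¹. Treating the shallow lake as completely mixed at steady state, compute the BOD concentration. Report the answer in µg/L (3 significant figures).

Outflow Q = 23.9 m³/s × 3.156e+07 s/yr = 7.542e+08 m³/yr.
Steady-state CSTR mass balance: W = Q·C + k·V·C, so C = W/(Q + kV).
Q + kV = 7.542e+08 + 1.7·527000 = 7.551e+08 m³/yr.
C = 32700/7.551e+08 = 4.33e-05 kg/m³ = 0.0433 mg/L = 43.3 µg/L.

43.3 µg/L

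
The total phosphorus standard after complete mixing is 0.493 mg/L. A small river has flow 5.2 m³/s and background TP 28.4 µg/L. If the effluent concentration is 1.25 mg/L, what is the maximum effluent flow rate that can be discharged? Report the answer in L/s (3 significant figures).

3190 L/s

28.4 µg/L = 0.0284 mg/L.
Mass balance at complete mixing: C_std·(Q_w + Q_r) = Q_w·C_e + Q_r·C_b.
Rearranging, Q_w = Q_r·(C_std − C_b)/(C_e − C_std) = 5.2·(0.493 − 0.0284) / (1.25 − 0.493) = 3.191 m³/s.
= 3191 L/s.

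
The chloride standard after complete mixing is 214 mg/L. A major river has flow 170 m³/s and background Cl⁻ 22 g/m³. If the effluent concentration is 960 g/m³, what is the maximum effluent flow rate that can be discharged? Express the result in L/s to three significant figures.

43800 L/s

Mass balance at complete mixing: C_std·(Q_w + Q_r) = Q_w·C_e + Q_r·C_b.
Rearranging, Q_w = Q_r·(C_std − C_b)/(C_e − C_std) = 170·(214 − 22) / (960 − 214) = 43.75 m³/s.
= 4.375e+04 L/s.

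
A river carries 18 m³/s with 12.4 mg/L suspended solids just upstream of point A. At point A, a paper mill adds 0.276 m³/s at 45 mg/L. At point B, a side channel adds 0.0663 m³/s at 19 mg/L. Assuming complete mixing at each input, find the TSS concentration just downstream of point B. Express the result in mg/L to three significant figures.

12.9 mg/L

After input A: C = (18·12.4 + 0.276·45) / 18.28 = 12.89 mg/L.
After input B: C = (18.28·12.89 + 0.0663·19) / 18.34 = 12.91 mg/L.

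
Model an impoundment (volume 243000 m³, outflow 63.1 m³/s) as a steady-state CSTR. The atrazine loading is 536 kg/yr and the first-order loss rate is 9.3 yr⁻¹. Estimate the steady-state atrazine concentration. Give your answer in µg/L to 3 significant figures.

0.269 µg/L

Outflow Q = 63.1 m³/s × 3.156e+07 s/yr = 1.991e+09 m³/yr.
Steady-state CSTR mass balance: W = Q·C + k·V·C, so C = W/(Q + kV).
Q + kV = 1.991e+09 + 9.3·243000 = 1.994e+09 m³/yr.
C = 536/1.994e+09 = 2.689e-07 kg/m³ = 0.0002689 mg/L = 0.2689 µg/L.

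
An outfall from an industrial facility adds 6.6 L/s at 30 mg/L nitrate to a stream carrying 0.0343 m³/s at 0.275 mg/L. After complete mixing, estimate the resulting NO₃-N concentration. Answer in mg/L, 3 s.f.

6.6 L/s = 0.0066 m³/s.
Flow-weighted mixing gives C = (0.0066·30 + 0.0343·0.275) / (0.0066 + 0.0343) = 0.2074/0.0409 = 5.072 mg/L.

5.07 mg/L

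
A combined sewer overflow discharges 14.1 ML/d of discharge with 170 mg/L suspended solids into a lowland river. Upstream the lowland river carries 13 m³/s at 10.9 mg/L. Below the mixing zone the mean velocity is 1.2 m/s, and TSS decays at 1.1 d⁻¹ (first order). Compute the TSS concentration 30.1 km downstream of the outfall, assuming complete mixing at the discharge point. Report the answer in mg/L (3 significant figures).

9.35 mg/L

14.1 ML/d = 0.1632 m³/s.
After complete mixing, C₀ = (0.1632·170 + 13·10.9) / 13.16 = 12.87 mg/L.
Travel time t = 3.01e+04 m / 1.2 m/s = 2.508e+04 s = 0.2903 d.
C = 12.87·exp(−1.1·0.2903) = 12.87·0.7266 = 9.353 mg/L.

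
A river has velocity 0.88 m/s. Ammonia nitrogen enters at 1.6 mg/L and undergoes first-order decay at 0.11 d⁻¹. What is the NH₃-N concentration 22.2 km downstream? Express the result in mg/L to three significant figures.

1.55 mg/L

Travel time t = 22.2 km / 0.88 m/s = 2.22e+04/0.88 = 2.523e+04 s = 0.292 d.
First-order decay: C = 1.6·exp(−0.11·0.292) = 1.6·0.9684 = 1.549 mg/L.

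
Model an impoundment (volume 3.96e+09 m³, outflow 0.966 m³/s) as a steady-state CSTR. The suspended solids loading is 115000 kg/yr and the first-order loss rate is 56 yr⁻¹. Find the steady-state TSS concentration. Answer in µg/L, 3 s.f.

0.519 µg/L

Outflow Q = 0.966 m³/s × 3.156e+07 s/yr = 3.048e+07 m³/yr.
Steady-state CSTR mass balance: W = Q·C + k·V·C, so C = W/(Q + kV).
Q + kV = 3.048e+07 + 56·3.96e+09 = 2.218e+11 m³/yr.
C = 115000/2.218e+11 = 5.185e-07 kg/m³ = 0.0005185 mg/L = 0.5185 µg/L.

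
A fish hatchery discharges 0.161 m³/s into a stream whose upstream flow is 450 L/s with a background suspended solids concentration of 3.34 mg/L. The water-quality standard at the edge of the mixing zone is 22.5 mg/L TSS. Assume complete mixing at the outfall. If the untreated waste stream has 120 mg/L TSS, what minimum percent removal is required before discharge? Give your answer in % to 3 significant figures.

36.6 %

450 L/s = 0.45 m³/s.
Mass balance: 22.5·0.611 = 0.161·Cₑ + 0.45·3.34.
Cₑ = (13.75 − 1.503) / 0.161 = 76.05 mg/L.
Required removal = 1 − 76.05/120 = 36.62 %.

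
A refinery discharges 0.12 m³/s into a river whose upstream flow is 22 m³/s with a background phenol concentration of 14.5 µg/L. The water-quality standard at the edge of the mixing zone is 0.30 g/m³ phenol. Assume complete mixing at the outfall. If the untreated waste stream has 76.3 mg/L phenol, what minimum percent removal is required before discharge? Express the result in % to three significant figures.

31.0 %

14.5 µg/L = 0.0145 mg/L.
Mass balance: 0.3·22.12 = 0.12·Cₑ + 22·0.0145.
Cₑ = (6.636 − 0.319) / 0.12 = 52.64 mg/L.
Required removal = 1 − 52.64/76.3 = 31.01 %.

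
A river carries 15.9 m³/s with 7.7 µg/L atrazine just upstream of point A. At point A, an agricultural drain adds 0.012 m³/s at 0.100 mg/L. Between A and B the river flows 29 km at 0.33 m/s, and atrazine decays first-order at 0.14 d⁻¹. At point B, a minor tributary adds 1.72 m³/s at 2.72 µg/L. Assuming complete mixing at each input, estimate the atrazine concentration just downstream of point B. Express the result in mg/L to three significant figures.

0.00635 mg/L

7.7 µg/L = 0.0077 mg/L.
After input A: C = (15.9·0.0077 + 0.012·0.1) / 15.91 = 0.00777 mg/L.
Over the 29 km reach to input B (t = 8.788e+04 s = 1.017 d), decay gives C = 0.00777·exp(−0.14·1.017) = 0.006738 mg/L.
2.72 µg/L = 0.00272 mg/L.
After input B: C = (15.91·0.006738 + 1.72·0.00272) / 17.63 = 0.006346 mg/L.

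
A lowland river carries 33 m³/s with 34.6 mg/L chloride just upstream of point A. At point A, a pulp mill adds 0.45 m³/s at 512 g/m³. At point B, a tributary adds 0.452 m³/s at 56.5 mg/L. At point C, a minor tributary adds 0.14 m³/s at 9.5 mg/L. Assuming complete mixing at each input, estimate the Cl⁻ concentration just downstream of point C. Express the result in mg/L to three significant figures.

41.1 mg/L

After input A: C = (33·34.6 + 0.45·512) / 33.45 = 41.02 mg/L.
After input B: C = (33.45·41.02 + 0.452·56.5) / 33.9 = 41.23 mg/L.
After input C: C = (33.9·41.23 + 0.14·9.5) / 34.04 = 41.1 mg/L.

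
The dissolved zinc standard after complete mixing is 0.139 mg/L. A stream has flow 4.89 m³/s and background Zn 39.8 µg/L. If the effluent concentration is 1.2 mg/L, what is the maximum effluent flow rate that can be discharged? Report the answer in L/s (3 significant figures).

39.8 µg/L = 0.0398 mg/L.
Mass balance at complete mixing: C_std·(Q_w + Q_r) = Q_w·C_e + Q_r·C_b.
Rearranging, Q_w = Q_r·(C_std − C_b)/(C_e − C_std) = 4.89·(0.139 − 0.0398) / (1.2 − 0.139) = 0.4572 m³/s.
= 457.2 L/s.

457 L/s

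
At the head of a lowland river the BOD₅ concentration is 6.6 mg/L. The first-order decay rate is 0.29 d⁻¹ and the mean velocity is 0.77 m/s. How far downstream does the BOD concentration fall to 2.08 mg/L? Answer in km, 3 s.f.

From C = C₀·e^(−kt), t = ln(C₀/C)/k = ln(6.6/2.08)/0.29 = 1.155/0.29 = 3.982 d.
Distance = v·t = 0.77 m/s × 3.44e+05 s = 2.649e+05 m = 264.9 km.

265 km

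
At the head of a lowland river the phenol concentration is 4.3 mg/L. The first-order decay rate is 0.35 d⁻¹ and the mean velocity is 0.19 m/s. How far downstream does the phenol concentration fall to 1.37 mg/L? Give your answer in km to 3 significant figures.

53.6 km

From C = C₀·e^(−kt), t = ln(C₀/C)/k = ln(4.3/1.37)/0.35 = 1.144/0.35 = 3.268 d.
Distance = v·t = 0.19 m/s × 2.824e+05 s = 5.365e+04 m = 53.65 km.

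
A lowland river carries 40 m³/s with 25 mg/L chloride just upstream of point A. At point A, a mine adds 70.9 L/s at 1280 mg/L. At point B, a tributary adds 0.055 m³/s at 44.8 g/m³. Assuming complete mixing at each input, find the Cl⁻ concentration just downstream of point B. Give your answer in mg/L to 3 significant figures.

27.2 mg/L

70.9 L/s = 0.0709 m³/s.
After input A: C = (40·25 + 0.0709·1280) / 40.07 = 27.22 mg/L.
After input B: C = (40.07·27.22 + 0.055·44.8) / 40.13 = 27.24 mg/L.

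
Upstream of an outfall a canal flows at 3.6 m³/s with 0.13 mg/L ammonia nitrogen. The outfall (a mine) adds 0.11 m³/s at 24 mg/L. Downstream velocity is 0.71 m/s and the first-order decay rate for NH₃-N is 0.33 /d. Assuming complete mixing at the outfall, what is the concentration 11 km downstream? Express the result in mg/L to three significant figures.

0.790 mg/L

After complete mixing, C₀ = (0.11·24 + 3.6·0.13) / 3.71 = 0.8377 mg/L.
Travel time t = 1.1e+04 m / 0.71 m/s = 1.549e+04 s = 0.1793 d.
C = 0.8377·exp(−0.33·0.1793) = 0.8377·0.9425 = 0.7896 mg/L.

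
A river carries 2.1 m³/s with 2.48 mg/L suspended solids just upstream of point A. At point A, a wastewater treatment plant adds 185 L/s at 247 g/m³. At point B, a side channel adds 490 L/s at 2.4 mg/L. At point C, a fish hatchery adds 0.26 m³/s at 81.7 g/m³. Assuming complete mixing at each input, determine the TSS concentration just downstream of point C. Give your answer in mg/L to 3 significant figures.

24.2 mg/L

185 L/s = 0.185 m³/s.
After input A: C = (2.1·2.48 + 0.185·247) / 2.285 = 22.28 mg/L.
490 L/s = 0.49 m³/s.
After input B: C = (2.285·22.28 + 0.49·2.4) / 2.775 = 18.77 mg/L.
After input C: C = (2.775·18.77 + 0.26·81.7) / 3.035 = 24.16 mg/L.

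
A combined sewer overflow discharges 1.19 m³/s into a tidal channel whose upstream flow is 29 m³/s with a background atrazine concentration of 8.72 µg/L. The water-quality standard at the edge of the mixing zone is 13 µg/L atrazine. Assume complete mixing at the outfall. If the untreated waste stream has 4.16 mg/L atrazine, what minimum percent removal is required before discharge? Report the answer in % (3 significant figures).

8.72 µg/L = 0.00872 mg/L.
13 µg/L = 0.013 mg/L.
Mass balance: 0.013·30.19 = 1.19·Cₑ + 29·0.00872.
Cₑ = (0.3925 − 0.2529) / 1.19 = 0.1173 mg/L.
Required removal = 1 − 0.1173/4.16 = 97.18 %.

97.2 %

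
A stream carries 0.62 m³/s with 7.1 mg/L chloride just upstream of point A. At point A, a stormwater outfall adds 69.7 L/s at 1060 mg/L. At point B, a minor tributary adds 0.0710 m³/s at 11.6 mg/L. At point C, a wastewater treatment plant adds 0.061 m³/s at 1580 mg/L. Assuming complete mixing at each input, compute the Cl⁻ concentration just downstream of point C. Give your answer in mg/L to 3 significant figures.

69.7 L/s = 0.0697 m³/s.
After input A: C = (0.62·7.1 + 0.0697·1060) / 0.6897 = 113.5 mg/L.
After input B: C = (0.6897·113.5 + 0.071·11.6) / 0.7607 = 104 mg/L.
After input C: C = (0.7607·104 + 0.061·1580) / 0.8217 = 213.6 mg/L.

214 mg/L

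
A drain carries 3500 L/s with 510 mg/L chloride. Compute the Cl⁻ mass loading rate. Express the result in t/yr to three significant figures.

56300 t/yr

3500 L/s = 3.5 m³/s.
Mass flux = Q·C = 3.5 m³/s × 510 g/m³ = 1785 g/s.
= 1785 g/s × 31.56 = 5.633e+04 t/yr.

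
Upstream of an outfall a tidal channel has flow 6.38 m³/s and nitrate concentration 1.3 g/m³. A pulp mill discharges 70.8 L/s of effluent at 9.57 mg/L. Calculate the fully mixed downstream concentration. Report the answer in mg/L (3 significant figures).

1.39 mg/L

70.8 L/s = 0.0708 m³/s.
Conservation of mass across the mixing zone: C = (0.0708·9.57 + 6.38·1.3) / (0.0708 + 6.38) = 8.972/6.451 = 1.391 mg/L.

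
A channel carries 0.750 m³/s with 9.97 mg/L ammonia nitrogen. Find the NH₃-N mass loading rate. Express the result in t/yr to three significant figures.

236 t/yr

Mass flux = Q·C = 0.75 m³/s × 9.97 g/m³ = 7.478 g/s.
= 7.478 g/s × 31.56 = 236 t/yr.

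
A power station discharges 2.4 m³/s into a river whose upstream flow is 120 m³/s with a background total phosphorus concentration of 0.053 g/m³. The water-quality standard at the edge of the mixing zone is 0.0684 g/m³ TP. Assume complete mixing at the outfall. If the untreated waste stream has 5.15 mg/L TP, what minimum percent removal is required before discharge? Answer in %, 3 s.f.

83.7 %

Mass balance: 0.0684·122.4 = 2.4·Cₑ + 120·0.053.
Cₑ = (8.372 − 6.36) / 2.4 = 0.8384 mg/L.
Required removal = 1 − 0.8384/5.15 = 83.72 %.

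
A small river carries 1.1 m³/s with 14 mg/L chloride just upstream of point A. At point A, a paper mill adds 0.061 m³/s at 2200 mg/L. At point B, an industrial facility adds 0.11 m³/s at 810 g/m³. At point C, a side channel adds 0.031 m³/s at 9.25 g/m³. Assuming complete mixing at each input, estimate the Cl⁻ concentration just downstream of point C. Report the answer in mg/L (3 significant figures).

After input A: C = (1.1·14 + 0.061·2200) / 1.161 = 128.9 mg/L.
After input B: C = (1.161·128.9 + 0.11·810) / 1.271 = 187.8 mg/L.
After input C: C = (1.271·187.8 + 0.031·9.25) / 1.302 = 183.6 mg/L.

184 mg/L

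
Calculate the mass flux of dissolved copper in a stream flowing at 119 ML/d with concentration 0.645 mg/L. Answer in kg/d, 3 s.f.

119 ML/d = 1.377 m³/s.
Mass flux = Q·C = 1.377 m³/s × 0.645 g/m³ = 0.8884 g/s.
= 0.8884 g/s × 86.4 = 76.75 kg/d.

76.8 kg/d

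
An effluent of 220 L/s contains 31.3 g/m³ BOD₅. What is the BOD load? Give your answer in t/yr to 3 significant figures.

217 t/yr

220 L/s = 0.22 m³/s.
Mass flux = Q·C = 0.22 m³/s × 31.3 g/m³ = 6.886 g/s.
= 6.886 g/s × 31.56 = 217.3 t/yr.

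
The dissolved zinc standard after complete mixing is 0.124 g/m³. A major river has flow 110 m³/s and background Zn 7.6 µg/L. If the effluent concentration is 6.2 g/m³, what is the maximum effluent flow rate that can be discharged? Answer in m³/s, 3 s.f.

7.6 µg/L = 0.0076 mg/L.
Mass balance at complete mixing: C_std·(Q_w + Q_r) = Q_w·C_e + Q_r·C_b.
Rearranging, Q_w = Q_r·(C_std − C_b)/(C_e − C_std) = 110·(0.124 − 0.0076) / (6.2 − 0.124) = 2.107 m³/s.

2.11 m³/s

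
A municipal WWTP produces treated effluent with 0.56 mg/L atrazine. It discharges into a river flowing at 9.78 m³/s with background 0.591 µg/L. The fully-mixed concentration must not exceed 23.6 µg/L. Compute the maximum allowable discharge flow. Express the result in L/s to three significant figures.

0.591 µg/L = 0.000591 mg/L.
23.6 µg/L = 0.0236 mg/L.
Mass balance at complete mixing: C_std·(Q_w + Q_r) = Q_w·C_e + Q_r·C_b.
Rearranging, Q_w = Q_r·(C_std − C_b)/(C_e − C_std) = 9.78·(0.0236 − 0.000591) / (0.56 − 0.0236) = 0.4195 m³/s.
= 419.5 L/s.

420 L/s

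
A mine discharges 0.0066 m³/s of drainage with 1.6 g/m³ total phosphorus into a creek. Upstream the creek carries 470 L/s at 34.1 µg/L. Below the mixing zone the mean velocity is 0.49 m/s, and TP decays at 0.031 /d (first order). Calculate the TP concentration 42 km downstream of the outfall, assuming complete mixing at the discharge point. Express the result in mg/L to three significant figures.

470 L/s = 0.47 m³/s.
34.1 µg/L = 0.0341 mg/L.
After complete mixing, C₀ = (0.0066·1.6 + 0.47·0.0341) / 0.4766 = 0.05578 mg/L.
Travel time t = 4.2e+04 m / 0.49 m/s = 8.571e+04 s = 0.9921 d.
C = 0.05578·exp(−0.031·0.9921) = 0.05578·0.9697 = 0.0541 mg/L.

0.0541 mg/L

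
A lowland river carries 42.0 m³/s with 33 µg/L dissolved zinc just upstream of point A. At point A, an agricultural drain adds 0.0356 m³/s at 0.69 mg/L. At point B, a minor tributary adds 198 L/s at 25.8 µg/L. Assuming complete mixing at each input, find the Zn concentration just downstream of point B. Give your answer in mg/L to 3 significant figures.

0.0335 mg/L

33 µg/L = 0.033 mg/L.
After input A: C = (42·0.033 + 0.0356·0.69) / 42.04 = 0.03356 mg/L.
198 L/s = 0.198 m³/s.
25.8 µg/L = 0.0258 mg/L.
After input B: C = (42.04·0.03356 + 0.198·0.0258) / 42.23 = 0.03352 mg/L.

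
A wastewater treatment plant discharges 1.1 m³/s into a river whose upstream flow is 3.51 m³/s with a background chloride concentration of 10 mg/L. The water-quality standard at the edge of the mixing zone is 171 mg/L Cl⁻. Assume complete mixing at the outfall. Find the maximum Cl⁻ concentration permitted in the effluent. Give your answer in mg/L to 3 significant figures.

685 mg/L

Mass balance: 171·4.61 = 1.1·Cₑ + 3.51·10.
Cₑ = (788.3 − 35.1) / 1.1 = 684.7 mg/L.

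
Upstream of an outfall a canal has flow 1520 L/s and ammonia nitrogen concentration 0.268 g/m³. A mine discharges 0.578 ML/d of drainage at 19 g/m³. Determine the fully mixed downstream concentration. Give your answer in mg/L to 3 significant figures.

0.578 ML/d = 0.00669 m³/s.
1520 L/s = 1.52 m³/s.
By mass balance at complete mixing, C = (0.00669·19 + 1.52·0.268) / (0.00669 + 1.52) = 0.5345/1.527 = 0.3501 mg/L.

0.350 mg/L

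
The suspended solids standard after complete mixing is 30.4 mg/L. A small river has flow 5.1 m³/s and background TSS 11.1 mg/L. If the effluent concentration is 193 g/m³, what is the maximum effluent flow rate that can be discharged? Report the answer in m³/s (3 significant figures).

Mass balance at complete mixing: C_std·(Q_w + Q_r) = Q_w·C_e + Q_r·C_b.
Rearranging, Q_w = Q_r·(C_std − C_b)/(C_e − C_std) = 5.1·(30.4 − 11.1) / (193 − 30.4) = 0.6054 m³/s.

0.605 m³/s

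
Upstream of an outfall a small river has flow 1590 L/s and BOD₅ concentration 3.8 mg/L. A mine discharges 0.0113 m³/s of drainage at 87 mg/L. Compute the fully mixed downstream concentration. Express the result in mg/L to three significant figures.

4.39 mg/L

1590 L/s = 1.59 m³/s.
By mass balance at complete mixing, C = (0.0113·87 + 1.59·3.8) / (0.0113 + 1.59) = 7.025/1.601 = 4.387 mg/L.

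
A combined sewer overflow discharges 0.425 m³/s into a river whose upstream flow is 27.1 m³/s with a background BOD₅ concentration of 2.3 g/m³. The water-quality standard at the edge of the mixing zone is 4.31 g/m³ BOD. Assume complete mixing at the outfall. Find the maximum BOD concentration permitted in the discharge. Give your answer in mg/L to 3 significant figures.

Mass balance: 4.31·27.53 = 0.425·Cₑ + 27.1·2.3.
Cₑ = (118.6 − 62.33) / 0.425 = 132.5 mg/L.

132 mg/L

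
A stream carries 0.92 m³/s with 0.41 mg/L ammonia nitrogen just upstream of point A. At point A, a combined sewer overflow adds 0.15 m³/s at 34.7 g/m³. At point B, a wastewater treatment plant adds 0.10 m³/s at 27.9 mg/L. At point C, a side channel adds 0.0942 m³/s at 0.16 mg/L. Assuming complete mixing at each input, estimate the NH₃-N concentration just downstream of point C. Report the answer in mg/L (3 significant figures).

6.63 mg/L

After input A: C = (0.92·0.41 + 0.15·34.7) / 1.07 = 5.217 mg/L.
After input B: C = (1.07·5.217 + 0.1·27.9) / 1.17 = 7.156 mg/L.
After input C: C = (1.17·7.156 + 0.0942·0.16) / 1.264 = 6.634 mg/L.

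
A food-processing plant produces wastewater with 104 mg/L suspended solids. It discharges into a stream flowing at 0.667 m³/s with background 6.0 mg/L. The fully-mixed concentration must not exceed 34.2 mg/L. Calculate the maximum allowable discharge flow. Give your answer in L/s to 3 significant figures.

269 L/s

Mass balance at complete mixing: C_std·(Q_w + Q_r) = Q_w·C_e + Q_r·C_b.
Rearranging, Q_w = Q_r·(C_std − C_b)/(C_e − C_std) = 0.667·(34.2 − 6) / (104 − 34.2) = 0.2695 m³/s.
= 269.5 L/s.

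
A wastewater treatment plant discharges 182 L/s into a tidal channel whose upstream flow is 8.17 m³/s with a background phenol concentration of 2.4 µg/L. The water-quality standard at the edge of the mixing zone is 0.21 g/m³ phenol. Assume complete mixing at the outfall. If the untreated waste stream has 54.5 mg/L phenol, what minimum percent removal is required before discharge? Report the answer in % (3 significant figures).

82.5 %

182 L/s = 0.182 m³/s.
2.4 µg/L = 0.0024 mg/L.
Mass balance: 0.21·8.352 = 0.182·Cₑ + 8.17·0.0024.
Cₑ = (1.754 − 0.01961) / 0.182 = 9.529 mg/L.
Required removal = 1 − 9.529/54.5 = 82.52 %.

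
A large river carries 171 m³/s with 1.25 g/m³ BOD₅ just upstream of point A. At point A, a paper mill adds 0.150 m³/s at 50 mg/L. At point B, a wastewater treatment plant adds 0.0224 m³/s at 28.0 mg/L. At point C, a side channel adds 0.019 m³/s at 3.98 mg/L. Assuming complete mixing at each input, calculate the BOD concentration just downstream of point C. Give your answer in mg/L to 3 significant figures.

1.30 mg/L

After input A: C = (171·1.25 + 0.15·50) / 171.2 = 1.293 mg/L.
After input B: C = (171.2·1.293 + 0.0224·28) / 171.2 = 1.296 mg/L.
After input C: C = (171.2·1.296 + 0.019·3.98) / 171.2 = 1.297 mg/L.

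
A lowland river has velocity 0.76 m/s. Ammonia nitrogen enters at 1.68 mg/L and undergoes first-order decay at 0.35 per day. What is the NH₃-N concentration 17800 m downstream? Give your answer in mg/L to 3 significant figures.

1.53 mg/L

Travel time t = 17800 m / 0.76 m/s = 1.78e+04/0.76 = 2.342e+04 s = 0.2711 d.
First-order decay: C = 1.68·exp(−0.35·0.2711) = 1.68·0.9095 = 1.528 mg/L.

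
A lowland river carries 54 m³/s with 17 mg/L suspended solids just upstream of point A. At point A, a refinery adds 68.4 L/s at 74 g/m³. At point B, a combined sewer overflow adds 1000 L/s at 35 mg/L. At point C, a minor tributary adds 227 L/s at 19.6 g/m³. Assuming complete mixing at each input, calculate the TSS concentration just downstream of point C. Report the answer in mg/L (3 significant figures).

17.4 mg/L

68.4 L/s = 0.0684 m³/s.
After input A: C = (54·17 + 0.0684·74) / 54.07 = 17.07 mg/L.
1000 L/s = 1 m³/s.
After input B: C = (54.07·17.07 + 1·35) / 55.07 = 17.4 mg/L.
227 L/s = 0.227 m³/s.
After input C: C = (55.07·17.4 + 0.227·19.6) / 55.3 = 17.41 mg/L.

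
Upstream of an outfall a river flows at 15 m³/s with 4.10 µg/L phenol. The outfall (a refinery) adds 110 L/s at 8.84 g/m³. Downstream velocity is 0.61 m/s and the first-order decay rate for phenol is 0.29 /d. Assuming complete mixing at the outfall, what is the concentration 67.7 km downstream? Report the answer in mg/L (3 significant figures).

110 L/s = 0.11 m³/s.
4.10 µg/L = 0.0041 mg/L.
After complete mixing, C₀ = (0.11·8.84 + 15·0.0041) / 15.11 = 0.06842 mg/L.
Travel time t = 6.77e+04 m / 0.61 m/s = 1.11e+05 s = 1.285 d.
C = 0.06842·exp(−0.29·1.285) = 0.06842·0.689 = 0.04714 mg/L.

0.0471 mg/L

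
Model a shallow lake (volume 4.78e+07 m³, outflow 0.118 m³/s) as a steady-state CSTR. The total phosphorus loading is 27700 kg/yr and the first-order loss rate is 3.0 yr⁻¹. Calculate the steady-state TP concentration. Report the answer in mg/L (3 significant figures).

Outflow Q = 0.118 m³/s × 3.156e+07 s/yr = 3.724e+06 m³/yr.
Steady-state CSTR mass balance: W = Q·C + k·V·C, so C = W/(Q + kV).
Q + kV = 3.724e+06 + 3.0·4.78e+07 = 1.471e+08 m³/yr.
C = 27700/1.471e+08 = 0.0001883 kg/m³ = 0.1883 mg/L.

0.188 mg/L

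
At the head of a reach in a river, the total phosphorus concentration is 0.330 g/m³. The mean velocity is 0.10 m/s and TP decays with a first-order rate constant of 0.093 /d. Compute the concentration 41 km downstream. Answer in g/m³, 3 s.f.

0.212 g/m³

Travel time t = 41 km / 0.10 m/s = 4.1e+04/0.10 = 4.1e+05 s = 4.745 d.
First-order decay: C = 0.330·exp(−0.093·4.745) = 0.330·0.6432 = 0.2123 g/m³.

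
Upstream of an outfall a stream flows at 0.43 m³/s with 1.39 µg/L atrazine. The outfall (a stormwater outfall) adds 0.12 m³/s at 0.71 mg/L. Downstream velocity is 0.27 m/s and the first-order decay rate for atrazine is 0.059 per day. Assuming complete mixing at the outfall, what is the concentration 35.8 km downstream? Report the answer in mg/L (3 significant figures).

1.39 µg/L = 0.00139 mg/L.
After complete mixing, C₀ = (0.12·0.71 + 0.43·0.00139) / 0.55 = 0.156 mg/L.
Travel time t = 3.58e+04 m / 0.27 m/s = 1.326e+05 s = 1.535 d.
C = 0.156·exp(−0.059·1.535) = 0.156·0.9134 = 0.1425 mg/L.

0.142 mg/L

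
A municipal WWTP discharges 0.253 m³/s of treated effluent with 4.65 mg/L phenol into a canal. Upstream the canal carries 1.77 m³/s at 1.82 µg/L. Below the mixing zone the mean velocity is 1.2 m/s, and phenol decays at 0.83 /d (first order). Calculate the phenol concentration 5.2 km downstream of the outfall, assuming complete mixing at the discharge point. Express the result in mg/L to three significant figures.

0.559 mg/L

1.82 µg/L = 0.00182 mg/L.
After complete mixing, C₀ = (0.253·4.65 + 1.77·0.00182) / 2.023 = 0.5831 mg/L.
Travel time t = 5200 m / 1.2 m/s = 4333 s = 0.05015 d.
C = 0.5831·exp(−0.83·0.05015) = 0.5831·0.9592 = 0.5594 mg/L.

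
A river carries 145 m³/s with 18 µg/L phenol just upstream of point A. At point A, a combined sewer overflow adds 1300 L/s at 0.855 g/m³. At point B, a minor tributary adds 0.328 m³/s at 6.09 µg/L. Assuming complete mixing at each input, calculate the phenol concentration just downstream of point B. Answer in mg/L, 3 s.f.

0.0254 mg/L

18 µg/L = 0.018 mg/L.
1300 L/s = 1.3 m³/s.
After input A: C = (145·0.018 + 1.3·0.855) / 146.3 = 0.02544 mg/L.
6.09 µg/L = 0.00609 mg/L.
After input B: C = (146.3·0.02544 + 0.328·0.00609) / 146.6 = 0.02539 mg/L.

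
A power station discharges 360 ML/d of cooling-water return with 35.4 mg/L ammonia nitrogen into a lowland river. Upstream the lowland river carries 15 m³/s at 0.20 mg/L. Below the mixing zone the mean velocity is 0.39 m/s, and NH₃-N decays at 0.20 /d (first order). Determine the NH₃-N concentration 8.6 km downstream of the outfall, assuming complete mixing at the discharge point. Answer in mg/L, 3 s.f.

7.46 mg/L

360 ML/d = 4.167 m³/s.
After complete mixing, C₀ = (4.167·35.4 + 15·0.2) / 19.17 = 7.852 mg/L.
Travel time t = 8600 m / 0.39 m/s = 2.205e+04 s = 0.2552 d.
C = 7.852·exp(−0.20·0.2552) = 7.852·0.9502 = 7.461 mg/L.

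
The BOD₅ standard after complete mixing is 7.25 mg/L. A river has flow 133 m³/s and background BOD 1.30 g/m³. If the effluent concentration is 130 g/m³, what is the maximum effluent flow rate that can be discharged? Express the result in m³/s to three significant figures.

Mass balance at complete mixing: C_std·(Q_w + Q_r) = Q_w·C_e + Q_r·C_b.
Rearranging, Q_w = Q_r·(C_std − C_b)/(C_e − C_std) = 133·(7.25 − 1.3) / (130 − 7.25) = 6.447 m³/s.

6.45 m³/s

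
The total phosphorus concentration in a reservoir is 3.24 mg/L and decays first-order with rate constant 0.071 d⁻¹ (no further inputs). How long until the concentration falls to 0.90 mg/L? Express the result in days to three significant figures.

t = ln(C₀/C)/k = ln(3.24/0.90)/0.071 = 1.281/0.071 = 18.04 d.

18.0 d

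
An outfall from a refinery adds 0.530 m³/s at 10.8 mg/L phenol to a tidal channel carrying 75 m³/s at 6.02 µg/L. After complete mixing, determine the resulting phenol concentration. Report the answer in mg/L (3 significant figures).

6.02 µg/L = 0.00602 mg/L.
Conservation of mass across the mixing zone: C = (0.53·10.8 + 75·0.00602) / (0.53 + 75) = 6.176/75.53 = 0.08176 mg/L.

0.0818 mg/L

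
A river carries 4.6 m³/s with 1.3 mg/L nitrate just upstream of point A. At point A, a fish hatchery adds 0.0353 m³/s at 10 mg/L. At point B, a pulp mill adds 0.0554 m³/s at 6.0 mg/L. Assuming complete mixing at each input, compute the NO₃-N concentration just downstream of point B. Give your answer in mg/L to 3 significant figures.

1.42 mg/L

After input A: C = (4.6·1.3 + 0.0353·10) / 4.635 = 1.366 mg/L.
After input B: C = (4.635·1.366 + 0.0554·6) / 4.691 = 1.421 mg/L.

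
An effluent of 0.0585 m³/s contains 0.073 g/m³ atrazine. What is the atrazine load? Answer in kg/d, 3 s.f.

Mass flux = Q·C = 0.0585 m³/s × 0.073 g/m³ = 0.00427 g/s.
= 0.00427 g/s × 86.4 = 0.369 kg/d.

0.369 kg/d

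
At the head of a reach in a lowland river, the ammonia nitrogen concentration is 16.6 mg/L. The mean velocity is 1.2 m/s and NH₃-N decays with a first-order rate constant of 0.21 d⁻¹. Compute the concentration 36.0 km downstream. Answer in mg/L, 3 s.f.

Travel time t = 36.0 km / 1.2 m/s = 3.6e+04/1.2 = 3e+04 s = 0.3472 d.
First-order decay: C = 16.6·exp(−0.21·0.3472) = 16.6·0.9297 = 15.43 mg/L.

15.4 mg/L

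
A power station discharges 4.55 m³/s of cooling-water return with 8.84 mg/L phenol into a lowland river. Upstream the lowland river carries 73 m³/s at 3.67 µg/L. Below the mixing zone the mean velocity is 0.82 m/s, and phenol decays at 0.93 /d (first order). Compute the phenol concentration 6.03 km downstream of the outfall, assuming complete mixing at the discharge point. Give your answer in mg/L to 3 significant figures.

0.482 mg/L

3.67 µg/L = 0.00367 mg/L.
After complete mixing, C₀ = (4.55·8.84 + 73·0.00367) / 77.55 = 0.5221 mg/L.
Travel time t = 6030 m / 0.82 m/s = 7354 s = 0.08511 d.
C = 0.5221·exp(−0.93·0.08511) = 0.5221·0.9239 = 0.4824 mg/L.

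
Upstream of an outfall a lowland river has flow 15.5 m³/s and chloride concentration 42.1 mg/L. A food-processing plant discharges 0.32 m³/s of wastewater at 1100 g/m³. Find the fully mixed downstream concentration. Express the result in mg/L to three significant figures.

63.5 mg/L

Flow-weighted mixing gives C = (0.32·1100 + 15.5·42.1) / (0.32 + 15.5) = 1005/15.82 = 63.5 mg/L.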